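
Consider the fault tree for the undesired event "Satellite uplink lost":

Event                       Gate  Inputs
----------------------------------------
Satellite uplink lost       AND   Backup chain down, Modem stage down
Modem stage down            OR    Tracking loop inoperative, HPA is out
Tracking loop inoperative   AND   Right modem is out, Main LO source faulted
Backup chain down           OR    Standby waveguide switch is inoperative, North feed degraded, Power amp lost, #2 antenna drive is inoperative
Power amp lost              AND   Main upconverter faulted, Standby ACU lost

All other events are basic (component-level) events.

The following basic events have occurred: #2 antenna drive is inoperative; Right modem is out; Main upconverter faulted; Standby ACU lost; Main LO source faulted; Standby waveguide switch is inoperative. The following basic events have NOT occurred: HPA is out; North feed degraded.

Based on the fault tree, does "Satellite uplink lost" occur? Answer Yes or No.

Yes

Power amp lost [AND]: Main upconverter faulted=occurs, Standby ACU lost=occurs → all inputs occur → occurs.
Backup chain down [OR]: Standby waveguide switch is inoperative=occurs, North feed degraded=not, Power amp lost=occurs, #2 antenna drive is inoperative=occurs → at least one input occurs → occurs.
Tracking loop inoperative [AND]: Right modem is out=occurs, Main LO source faulted=occurs → all inputs occur → occurs.
Modem stage down [OR]: Tracking loop inoperative=occurs, HPA is out=not → at least one input occurs → occurs.
Satellite uplink lost [AND]: Backup chain down=occurs, Modem stage down=occurs → all inputs occur → occurs.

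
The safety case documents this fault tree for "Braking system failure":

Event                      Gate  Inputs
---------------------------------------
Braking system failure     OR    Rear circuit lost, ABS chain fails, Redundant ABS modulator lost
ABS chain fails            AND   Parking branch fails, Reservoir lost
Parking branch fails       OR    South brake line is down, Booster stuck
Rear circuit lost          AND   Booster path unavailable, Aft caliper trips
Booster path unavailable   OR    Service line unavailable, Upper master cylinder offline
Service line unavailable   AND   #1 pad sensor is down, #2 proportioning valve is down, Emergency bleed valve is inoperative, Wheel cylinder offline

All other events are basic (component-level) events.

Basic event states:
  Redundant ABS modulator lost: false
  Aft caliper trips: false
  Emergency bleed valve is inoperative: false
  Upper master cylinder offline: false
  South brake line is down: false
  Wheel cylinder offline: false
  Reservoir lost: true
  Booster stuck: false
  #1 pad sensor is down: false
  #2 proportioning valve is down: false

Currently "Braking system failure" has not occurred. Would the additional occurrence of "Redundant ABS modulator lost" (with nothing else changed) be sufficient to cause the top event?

Yes

Counterfactual: set "Redundant ABS modulator lost" to occurred.
Service line unavailable [AND]: #1 pad sensor is down=not, #2 proportioning valve is down=not, Emergency bleed valve is inoperative=not, Wheel cylinder offline=not → not all inputs occur → does not occur.
Booster path unavailable [OR]: Service line unavailable=not, Upper master cylinder offline=not → no input occurs → does not occur.
Rear circuit lost [AND]: Booster path unavailable=not, Aft caliper trips=not → not all inputs occur → does not occur.
Parking branch fails [OR]: South brake line is down=not, Booster stuck=not → no input occurs → does not occur.
ABS chain fails [AND]: Parking branch fails=not, Reservoir lost=occurs → not all inputs occur → does not occur.
Braking system failure [OR]: Rear circuit lost=not, ABS chain fails=not, Redundant ABS modulator lost=occurs → at least one input occurs → occurs.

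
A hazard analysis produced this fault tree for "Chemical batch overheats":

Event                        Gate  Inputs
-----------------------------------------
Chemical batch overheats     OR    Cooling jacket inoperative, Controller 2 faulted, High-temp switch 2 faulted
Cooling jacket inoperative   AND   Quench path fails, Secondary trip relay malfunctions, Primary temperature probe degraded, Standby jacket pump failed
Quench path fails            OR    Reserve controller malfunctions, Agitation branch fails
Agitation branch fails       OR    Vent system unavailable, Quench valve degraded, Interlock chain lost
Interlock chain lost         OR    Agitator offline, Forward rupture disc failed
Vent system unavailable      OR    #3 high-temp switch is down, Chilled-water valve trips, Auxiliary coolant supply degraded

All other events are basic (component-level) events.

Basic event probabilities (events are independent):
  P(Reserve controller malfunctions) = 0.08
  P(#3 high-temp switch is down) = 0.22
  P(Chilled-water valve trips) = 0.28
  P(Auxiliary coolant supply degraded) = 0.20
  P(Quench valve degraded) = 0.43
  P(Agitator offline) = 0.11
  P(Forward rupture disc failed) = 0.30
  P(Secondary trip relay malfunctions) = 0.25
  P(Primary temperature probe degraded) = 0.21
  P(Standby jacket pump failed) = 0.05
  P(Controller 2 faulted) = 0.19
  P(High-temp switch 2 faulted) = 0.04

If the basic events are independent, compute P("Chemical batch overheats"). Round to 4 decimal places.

0.2241

P(Vent system unavailable) [OR] = 1 − (1−0.22) × (1−0.28) × (1−0.20) = 0.550720
P(Interlock chain lost) [OR] = 1 − (1−0.11) × (1−0.30) = 0.377000
P(Agitation branch fails) [OR] = 1 − (1−0.550720) × (1−0.43) × (1−0.377000) = 0.840456
P(Quench path fails) [OR] = 1 − (1−0.08) × (1−0.840456) = 0.853220
P(Cooling jacket inoperative) [AND] = 0.853220 × 0.25 × 0.21 × 0.05 = 0.002240
P(Chemical batch overheats) [OR] = 1 − (1−0.002240) × (1−0.19) × (1−0.04) = 0.224142
Rounded to 4 decimal places: P(Chemical batch overheats) ≈ 0.2241.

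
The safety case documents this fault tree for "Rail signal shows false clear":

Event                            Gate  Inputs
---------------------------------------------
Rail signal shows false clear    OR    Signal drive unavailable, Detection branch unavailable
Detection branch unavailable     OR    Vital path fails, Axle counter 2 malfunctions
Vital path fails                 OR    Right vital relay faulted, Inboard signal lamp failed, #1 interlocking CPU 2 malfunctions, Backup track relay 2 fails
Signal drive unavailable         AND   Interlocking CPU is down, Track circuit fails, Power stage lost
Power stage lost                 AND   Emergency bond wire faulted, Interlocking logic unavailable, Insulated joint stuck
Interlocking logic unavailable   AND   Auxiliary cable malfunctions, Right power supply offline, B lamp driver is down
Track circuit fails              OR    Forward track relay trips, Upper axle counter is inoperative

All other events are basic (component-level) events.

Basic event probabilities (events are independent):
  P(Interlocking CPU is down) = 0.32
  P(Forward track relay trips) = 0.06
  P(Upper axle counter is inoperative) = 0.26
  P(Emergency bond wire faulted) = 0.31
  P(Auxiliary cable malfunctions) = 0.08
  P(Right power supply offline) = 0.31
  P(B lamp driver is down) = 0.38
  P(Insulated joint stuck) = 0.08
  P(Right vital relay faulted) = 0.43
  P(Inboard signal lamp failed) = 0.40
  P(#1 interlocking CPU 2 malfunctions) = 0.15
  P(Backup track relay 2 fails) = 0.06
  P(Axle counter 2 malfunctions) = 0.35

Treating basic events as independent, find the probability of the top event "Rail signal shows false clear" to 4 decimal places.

0.8224

P(Track circuit fails) [OR] = 1 − (1−0.06) × (1−0.26) = 0.304400
P(Interlocking logic unavailable) [AND] = 0.08 × 0.31 × 0.38 = 0.009424
P(Power stage lost) [AND] = 0.31 × 0.009424 × 0.08 = 0.000234
P(Signal drive unavailable) [AND] = 0.32 × 0.304400 × 0.000234 = 0.000023
P(Vital path fails) [OR] = 1 − (1−0.43) × (1−0.40) × (1−0.15) × (1−0.06) = 0.726742
P(Detection branch unavailable) [OR] = 1 − (1−0.726742) × (1−0.35) = 0.822382
P(Rail signal shows false clear) [OR] = 1 − (1−0.000023) × (1−0.822382) = 0.822386
Rounded to 4 decimal places: P(Rail signal shows false clear) ≈ 0.8224.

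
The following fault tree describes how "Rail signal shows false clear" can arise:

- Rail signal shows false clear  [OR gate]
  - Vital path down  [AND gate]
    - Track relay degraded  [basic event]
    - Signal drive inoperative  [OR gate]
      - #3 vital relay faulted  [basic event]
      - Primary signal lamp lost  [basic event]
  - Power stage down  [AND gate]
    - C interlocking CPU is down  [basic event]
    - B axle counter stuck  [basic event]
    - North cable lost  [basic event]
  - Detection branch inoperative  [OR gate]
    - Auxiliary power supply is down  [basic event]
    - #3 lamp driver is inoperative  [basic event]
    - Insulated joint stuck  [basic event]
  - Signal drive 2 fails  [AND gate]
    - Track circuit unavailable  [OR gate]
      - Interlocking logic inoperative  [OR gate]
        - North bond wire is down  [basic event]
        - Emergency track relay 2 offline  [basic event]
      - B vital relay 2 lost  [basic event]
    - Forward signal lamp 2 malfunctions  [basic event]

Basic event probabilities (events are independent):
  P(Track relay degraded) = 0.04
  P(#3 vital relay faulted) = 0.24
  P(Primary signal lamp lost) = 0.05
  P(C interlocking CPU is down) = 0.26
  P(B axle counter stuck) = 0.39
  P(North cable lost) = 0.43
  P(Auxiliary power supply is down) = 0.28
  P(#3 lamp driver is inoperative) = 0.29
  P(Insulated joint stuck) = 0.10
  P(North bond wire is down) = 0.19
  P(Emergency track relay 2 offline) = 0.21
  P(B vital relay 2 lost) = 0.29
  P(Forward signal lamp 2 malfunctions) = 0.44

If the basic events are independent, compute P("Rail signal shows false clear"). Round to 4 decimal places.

0.6693

P(Signal drive inoperative) [OR] = 1 − (1−0.24) × (1−0.05) = 0.278000
P(Vital path down) [AND] = 0.04 × 0.278000 = 0.011120
P(Power stage down) [AND] = 0.26 × 0.39 × 0.43 = 0.043602
P(Detection branch inoperative) [OR] = 1 − (1−0.28) × (1−0.29) × (1−0.10) = 0.539920
P(Interlocking logic inoperative) [OR] = 1 − (1−0.19) × (1−0.21) = 0.360100
P(Track circuit unavailable) [OR] = 1 − (1−0.360100) × (1−0.29) = 0.545671
P(Signal drive 2 fails) [AND] = 0.545671 × 0.44 = 0.240095
P(Rail signal shows false clear) [OR] = 1 − (1−0.011120) × (1−0.043602) × (1−0.539920) × (1−0.240095) = 0.669345
Rounded to 4 decimal places: P(Rail signal shows false clear) ≈ 0.6693.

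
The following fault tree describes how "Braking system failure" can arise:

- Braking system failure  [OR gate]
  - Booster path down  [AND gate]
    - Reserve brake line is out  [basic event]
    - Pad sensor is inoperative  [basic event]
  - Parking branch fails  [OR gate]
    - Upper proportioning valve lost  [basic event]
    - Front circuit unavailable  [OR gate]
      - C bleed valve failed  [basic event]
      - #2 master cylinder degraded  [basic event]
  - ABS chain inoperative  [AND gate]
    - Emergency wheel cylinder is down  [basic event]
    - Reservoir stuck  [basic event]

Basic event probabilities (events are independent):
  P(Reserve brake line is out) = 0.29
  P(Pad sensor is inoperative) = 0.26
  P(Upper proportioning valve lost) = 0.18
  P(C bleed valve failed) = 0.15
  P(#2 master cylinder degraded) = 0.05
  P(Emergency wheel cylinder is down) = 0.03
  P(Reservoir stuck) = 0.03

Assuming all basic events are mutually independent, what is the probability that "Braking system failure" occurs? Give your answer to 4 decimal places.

P(Booster path down) [AND] = 0.29 × 0.26 = 0.075400
P(Front circuit unavailable) [OR] = 1 − (1−0.15) × (1−0.05) = 0.192500
P(Parking branch fails) [OR] = 1 − (1−0.18) × (1−0.192500) = 0.337850
P(ABS chain inoperative) [AND] = 0.03 × 0.03 = 0.000900
P(Braking system failure) [OR] = 1 − (1−0.075400) × (1−0.337850) × (1−0.000900) = 0.388327
Rounded to 4 decimal places: P(Braking system failure) ≈ 0.3883.

0.3883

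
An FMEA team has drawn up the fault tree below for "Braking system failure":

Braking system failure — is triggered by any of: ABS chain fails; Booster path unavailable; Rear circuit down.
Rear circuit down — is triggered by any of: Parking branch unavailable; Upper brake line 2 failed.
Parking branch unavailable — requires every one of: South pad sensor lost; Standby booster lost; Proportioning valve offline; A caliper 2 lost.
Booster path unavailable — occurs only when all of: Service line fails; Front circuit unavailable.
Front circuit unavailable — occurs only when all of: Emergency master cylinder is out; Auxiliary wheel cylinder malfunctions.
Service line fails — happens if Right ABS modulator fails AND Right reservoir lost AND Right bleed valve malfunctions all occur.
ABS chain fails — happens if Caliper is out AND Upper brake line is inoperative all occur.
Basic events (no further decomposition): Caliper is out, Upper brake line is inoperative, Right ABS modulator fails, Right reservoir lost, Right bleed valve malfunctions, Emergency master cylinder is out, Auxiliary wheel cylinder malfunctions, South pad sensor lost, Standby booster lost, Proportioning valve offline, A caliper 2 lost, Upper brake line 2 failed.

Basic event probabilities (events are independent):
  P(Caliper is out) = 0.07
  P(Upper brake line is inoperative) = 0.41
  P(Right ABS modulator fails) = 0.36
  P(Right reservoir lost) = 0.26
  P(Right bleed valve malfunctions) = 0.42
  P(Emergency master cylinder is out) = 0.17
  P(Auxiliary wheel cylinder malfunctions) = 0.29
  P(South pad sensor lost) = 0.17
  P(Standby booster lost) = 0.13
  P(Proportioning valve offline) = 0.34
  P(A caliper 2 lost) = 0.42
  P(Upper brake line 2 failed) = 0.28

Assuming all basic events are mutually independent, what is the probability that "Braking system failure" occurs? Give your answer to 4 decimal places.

0.3042

P(ABS chain fails) [AND] = 0.07 × 0.41 = 0.028700
P(Service line fails) [AND] = 0.36 × 0.26 × 0.42 = 0.039312
P(Front circuit unavailable) [AND] = 0.17 × 0.29 = 0.049300
P(Booster path unavailable) [AND] = 0.039312 × 0.049300 = 0.001938
P(Parking branch unavailable) [AND] = 0.17 × 0.13 × 0.34 × 0.42 = 0.003156
P(Rear circuit down) [OR] = 1 − (1−0.003156) × (1−0.28) = 0.282272
P(Braking system failure) [OR] = 1 − (1−0.028700) × (1−0.001938) × (1−0.282272) = 0.304222
Rounded to 4 decimal places: P(Braking system failure) ≈ 0.3042.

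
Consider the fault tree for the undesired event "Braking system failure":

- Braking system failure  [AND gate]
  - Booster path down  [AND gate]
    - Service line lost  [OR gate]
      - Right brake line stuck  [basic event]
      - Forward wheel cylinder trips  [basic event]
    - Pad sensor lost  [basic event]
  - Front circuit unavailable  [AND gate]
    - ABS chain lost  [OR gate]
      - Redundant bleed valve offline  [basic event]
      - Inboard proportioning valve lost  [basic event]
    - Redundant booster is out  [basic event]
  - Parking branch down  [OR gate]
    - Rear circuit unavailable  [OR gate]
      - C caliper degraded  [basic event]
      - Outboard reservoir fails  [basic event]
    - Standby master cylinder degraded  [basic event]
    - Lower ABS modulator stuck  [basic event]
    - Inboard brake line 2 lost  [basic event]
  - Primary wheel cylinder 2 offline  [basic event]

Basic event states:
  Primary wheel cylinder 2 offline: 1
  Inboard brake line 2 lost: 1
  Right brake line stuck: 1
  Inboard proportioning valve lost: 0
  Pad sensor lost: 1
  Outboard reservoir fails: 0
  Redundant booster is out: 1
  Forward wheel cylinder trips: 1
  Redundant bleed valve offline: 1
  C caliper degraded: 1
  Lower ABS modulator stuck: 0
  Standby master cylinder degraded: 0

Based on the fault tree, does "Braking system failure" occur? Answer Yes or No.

Service line lost [OR]: Right brake line stuck=occurs, Forward wheel cylinder trips=occurs → at least one input occurs → occurs.
Booster path down [AND]: Service line lost=occurs, Pad sensor lost=occurs → all inputs occur → occurs.
ABS chain lost [OR]: Redundant bleed valve offline=occurs, Inboard proportioning valve lost=not → at least one input occurs → occurs.
Front circuit unavailable [AND]: ABS chain lost=occurs, Redundant booster is out=occurs → all inputs occur → occurs.
Rear circuit unavailable [OR]: C caliper degraded=occurs, Outboard reservoir fails=not → at least one input occurs → occurs.
Parking branch down [OR]: Rear circuit unavailable=occurs, Standby master cylinder degraded=not, Lower ABS modulator stuck=not, Inboard brake line 2 lost=occurs → at least one input occurs → occurs.
Braking system failure [AND]: Booster path down=occurs, Front circuit unavailable=occurs, Parking branch down=occurs, Primary wheel cylinder 2 offline=occurs → all inputs occur → occurs.

Yes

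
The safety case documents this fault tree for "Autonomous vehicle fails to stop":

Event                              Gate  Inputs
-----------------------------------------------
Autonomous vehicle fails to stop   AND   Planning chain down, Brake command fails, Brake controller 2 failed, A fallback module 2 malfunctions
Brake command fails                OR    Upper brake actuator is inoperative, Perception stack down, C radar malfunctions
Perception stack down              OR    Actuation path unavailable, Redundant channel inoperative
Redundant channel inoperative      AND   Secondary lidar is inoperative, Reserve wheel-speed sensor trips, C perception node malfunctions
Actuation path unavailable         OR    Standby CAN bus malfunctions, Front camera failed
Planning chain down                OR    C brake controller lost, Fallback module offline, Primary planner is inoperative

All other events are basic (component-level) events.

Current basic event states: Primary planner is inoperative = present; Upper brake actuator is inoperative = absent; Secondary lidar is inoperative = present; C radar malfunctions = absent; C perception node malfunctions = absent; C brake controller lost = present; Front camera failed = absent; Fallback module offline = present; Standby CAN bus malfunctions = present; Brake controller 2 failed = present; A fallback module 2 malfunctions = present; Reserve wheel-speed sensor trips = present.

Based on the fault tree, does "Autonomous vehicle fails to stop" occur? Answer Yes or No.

Yes

Planning chain down [OR]: C brake controller lost=occurs, Fallback module offline=occurs, Primary planner is inoperative=occurs → at least one input occurs → occurs.
Actuation path unavailable [OR]: Standby CAN bus malfunctions=occurs, Front camera failed=not → at least one input occurs → occurs.
Redundant channel inoperative [AND]: Secondary lidar is inoperative=occurs, Reserve wheel-speed sensor trips=occurs, C perception node malfunctions=not → not all inputs occur → does not occur.
Perception stack down [OR]: Actuation path unavailable=occurs, Redundant channel inoperative=not → at least one input occurs → occurs.
Brake command fails [OR]: Upper brake actuator is inoperative=not, Perception stack down=occurs, C radar malfunctions=not → at least one input occurs → occurs.
Autonomous vehicle fails to stop [AND]: Planning chain down=occurs, Brake command fails=occurs, Brake controller 2 failed=occurs, A fallback module 2 malfunctions=occurs → all inputs occur → occurs.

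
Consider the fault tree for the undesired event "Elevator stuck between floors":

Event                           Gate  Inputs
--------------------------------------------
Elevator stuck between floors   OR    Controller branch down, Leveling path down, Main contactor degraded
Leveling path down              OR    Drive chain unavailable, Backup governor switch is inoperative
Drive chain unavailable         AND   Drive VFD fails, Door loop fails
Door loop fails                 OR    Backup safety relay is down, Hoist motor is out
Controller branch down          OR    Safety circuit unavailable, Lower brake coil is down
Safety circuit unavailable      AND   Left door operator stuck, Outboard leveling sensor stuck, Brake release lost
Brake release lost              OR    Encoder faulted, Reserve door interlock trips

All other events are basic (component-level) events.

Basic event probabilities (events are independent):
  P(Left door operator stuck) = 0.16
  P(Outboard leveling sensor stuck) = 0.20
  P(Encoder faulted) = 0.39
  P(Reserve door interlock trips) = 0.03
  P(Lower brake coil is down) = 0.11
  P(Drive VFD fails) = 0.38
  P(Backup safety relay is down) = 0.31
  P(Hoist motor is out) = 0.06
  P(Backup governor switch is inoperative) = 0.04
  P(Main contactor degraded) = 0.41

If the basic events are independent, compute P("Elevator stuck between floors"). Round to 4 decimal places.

0.5689

P(Brake release lost) [OR] = 1 − (1−0.39) × (1−0.03) = 0.408300
P(Safety circuit unavailable) [AND] = 0.16 × 0.20 × 0.408300 = 0.013066
P(Controller branch down) [OR] = 1 − (1−0.013066) × (1−0.11) = 0.121629
P(Door loop fails) [OR] = 1 − (1−0.31) × (1−0.06) = 0.351400
P(Drive chain unavailable) [AND] = 0.38 × 0.351400 = 0.133532
P(Leveling path down) [OR] = 1 − (1−0.133532) × (1−0.04) = 0.168191
P(Elevator stuck between floors) [OR] = 1 − (1−0.121629) × (1−0.168191) × (1−0.41) = 0.568924
Rounded to 4 decimal places: P(Elevator stuck between floors) ≈ 0.5689.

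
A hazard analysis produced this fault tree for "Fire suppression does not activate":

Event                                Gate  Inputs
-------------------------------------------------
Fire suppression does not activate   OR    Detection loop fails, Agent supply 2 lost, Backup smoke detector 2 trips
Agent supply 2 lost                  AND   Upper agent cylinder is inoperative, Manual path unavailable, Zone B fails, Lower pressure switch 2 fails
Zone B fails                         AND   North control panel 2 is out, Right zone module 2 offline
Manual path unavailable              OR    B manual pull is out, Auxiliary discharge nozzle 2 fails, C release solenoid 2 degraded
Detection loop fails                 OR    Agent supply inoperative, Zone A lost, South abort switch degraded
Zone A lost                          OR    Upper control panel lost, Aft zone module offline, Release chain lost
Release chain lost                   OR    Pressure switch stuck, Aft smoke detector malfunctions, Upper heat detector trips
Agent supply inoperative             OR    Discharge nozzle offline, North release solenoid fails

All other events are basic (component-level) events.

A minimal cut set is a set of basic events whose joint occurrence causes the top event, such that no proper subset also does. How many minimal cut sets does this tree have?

12

Agent supply inoperative [OR]: union of children's cut sets → 2 cut set(s).
Release chain lost [OR]: union of children's cut sets → 3 cut set(s).
Zone A lost [OR]: union of children's cut sets → 5 cut set(s).
Detection loop fails [OR]: union of children's cut sets → 8 cut set(s).
Manual path unavailable [OR]: union of children's cut sets → 3 cut set(s).
Zone B fails [AND]: one cut set from each child combined → 1 × 1 = 1 cut set(s).
Agent supply 2 lost [AND]: one cut set from each child combined → 1 × 3 × 1 × 1 = 3 cut set(s).
Fire suppression does not activate [OR]: union of children's cut sets → 12 cut set(s).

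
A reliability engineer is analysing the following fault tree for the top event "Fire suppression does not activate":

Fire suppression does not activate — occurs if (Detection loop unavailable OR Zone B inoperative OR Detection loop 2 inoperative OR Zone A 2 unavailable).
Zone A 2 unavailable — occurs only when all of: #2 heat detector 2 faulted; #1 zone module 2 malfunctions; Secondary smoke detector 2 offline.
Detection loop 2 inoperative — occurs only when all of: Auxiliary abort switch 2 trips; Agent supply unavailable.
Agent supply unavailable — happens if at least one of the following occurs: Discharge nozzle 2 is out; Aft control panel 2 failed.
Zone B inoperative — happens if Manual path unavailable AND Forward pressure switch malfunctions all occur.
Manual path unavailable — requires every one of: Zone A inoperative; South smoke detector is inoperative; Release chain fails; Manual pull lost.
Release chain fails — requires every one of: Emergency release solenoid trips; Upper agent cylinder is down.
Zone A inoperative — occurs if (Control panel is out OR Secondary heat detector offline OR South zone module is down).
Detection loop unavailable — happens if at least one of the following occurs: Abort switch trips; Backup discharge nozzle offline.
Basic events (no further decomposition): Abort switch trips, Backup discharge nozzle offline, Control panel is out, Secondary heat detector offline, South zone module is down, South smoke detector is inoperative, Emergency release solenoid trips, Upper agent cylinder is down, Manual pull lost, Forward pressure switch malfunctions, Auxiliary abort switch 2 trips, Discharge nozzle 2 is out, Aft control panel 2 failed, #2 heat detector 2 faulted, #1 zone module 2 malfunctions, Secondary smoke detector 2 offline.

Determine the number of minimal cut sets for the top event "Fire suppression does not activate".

Detection loop unavailable [OR]: union of children's cut sets → 2 cut set(s).
Zone A inoperative [OR]: union of children's cut sets → 3 cut set(s).
Release chain fails [AND]: one cut set from each child combined → 1 × 1 = 1 cut set(s).
Manual path unavailable [AND]: one cut set from each child combined → 3 × 1 × 1 × 1 = 3 cut set(s).
Zone B inoperative [AND]: one cut set from each child combined → 3 × 1 = 3 cut set(s).
Agent supply unavailable [OR]: union of children's cut sets → 2 cut set(s).
Detection loop 2 inoperative [AND]: one cut set from each child combined → 1 × 2 = 2 cut set(s).
Zone A 2 unavailable [AND]: one cut set from each child combined → 1 × 1 × 1 = 1 cut set(s).
Fire suppression does not activate [OR]: union of children's cut sets → 8 cut set(s).
Minimal cut sets: {Abort switch trips}; {Backup discharge nozzle offline}; {Control panel is out, Emergency release solenoid trips, Forward pressure switch malfunctions, Manual pull lost, South smoke detector is inoperative, Upper agent cylinder is down}; {Emergency release solenoid trips, Forward pressure switch malfunctions, Manual pull lost, Secondary heat detector offline, South smoke detector is inoperative, Upper agent cylinder is down}; {Emergency release solenoid trips, Forward pressure switch malfunctions, Manual pull lost, South smoke detector is inoperative, South zone module is down, Upper agent cylinder is down}; {Auxiliary abort switch 2 trips, Discharge nozzle 2 is out}; {Aft control panel 2 failed, Auxiliary abort switch 2 trips}; {#1 zone module 2 malfunctions, #2 heat detector 2 faulted, Secondary smoke detector 2 offline}.

8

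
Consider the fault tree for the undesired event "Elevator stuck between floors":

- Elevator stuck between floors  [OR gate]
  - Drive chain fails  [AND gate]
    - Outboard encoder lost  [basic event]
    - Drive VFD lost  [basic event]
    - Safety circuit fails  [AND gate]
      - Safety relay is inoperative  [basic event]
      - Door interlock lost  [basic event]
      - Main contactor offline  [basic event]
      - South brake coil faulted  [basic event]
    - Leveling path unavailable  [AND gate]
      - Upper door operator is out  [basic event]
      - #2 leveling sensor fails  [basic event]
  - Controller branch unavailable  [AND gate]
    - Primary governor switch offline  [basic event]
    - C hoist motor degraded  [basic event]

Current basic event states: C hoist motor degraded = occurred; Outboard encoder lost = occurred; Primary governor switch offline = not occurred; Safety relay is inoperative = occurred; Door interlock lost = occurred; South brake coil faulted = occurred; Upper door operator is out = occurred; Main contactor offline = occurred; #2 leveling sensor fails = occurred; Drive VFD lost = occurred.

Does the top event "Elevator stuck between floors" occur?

Yes

Safety circuit fails [AND]: Safety relay is inoperative=occurs, Door interlock lost=occurs, Main contactor offline=occurs, South brake coil faulted=occurs → all inputs occur → occurs.
Leveling path unavailable [AND]: Upper door operator is out=occurs, #2 leveling sensor fails=occurs → all inputs occur → occurs.
Drive chain fails [AND]: Outboard encoder lost=occurs, Drive VFD lost=occurs, Safety circuit fails=occurs, Leveling path unavailable=occurs → all inputs occur → occurs.
Controller branch unavailable [AND]: Primary governor switch offline=not, C hoist motor degraded=occurs → not all inputs occur → does not occur.
Elevator stuck between floors [OR]: Drive chain fails=occurs, Controller branch unavailable=not → at least one input occurs → occurs.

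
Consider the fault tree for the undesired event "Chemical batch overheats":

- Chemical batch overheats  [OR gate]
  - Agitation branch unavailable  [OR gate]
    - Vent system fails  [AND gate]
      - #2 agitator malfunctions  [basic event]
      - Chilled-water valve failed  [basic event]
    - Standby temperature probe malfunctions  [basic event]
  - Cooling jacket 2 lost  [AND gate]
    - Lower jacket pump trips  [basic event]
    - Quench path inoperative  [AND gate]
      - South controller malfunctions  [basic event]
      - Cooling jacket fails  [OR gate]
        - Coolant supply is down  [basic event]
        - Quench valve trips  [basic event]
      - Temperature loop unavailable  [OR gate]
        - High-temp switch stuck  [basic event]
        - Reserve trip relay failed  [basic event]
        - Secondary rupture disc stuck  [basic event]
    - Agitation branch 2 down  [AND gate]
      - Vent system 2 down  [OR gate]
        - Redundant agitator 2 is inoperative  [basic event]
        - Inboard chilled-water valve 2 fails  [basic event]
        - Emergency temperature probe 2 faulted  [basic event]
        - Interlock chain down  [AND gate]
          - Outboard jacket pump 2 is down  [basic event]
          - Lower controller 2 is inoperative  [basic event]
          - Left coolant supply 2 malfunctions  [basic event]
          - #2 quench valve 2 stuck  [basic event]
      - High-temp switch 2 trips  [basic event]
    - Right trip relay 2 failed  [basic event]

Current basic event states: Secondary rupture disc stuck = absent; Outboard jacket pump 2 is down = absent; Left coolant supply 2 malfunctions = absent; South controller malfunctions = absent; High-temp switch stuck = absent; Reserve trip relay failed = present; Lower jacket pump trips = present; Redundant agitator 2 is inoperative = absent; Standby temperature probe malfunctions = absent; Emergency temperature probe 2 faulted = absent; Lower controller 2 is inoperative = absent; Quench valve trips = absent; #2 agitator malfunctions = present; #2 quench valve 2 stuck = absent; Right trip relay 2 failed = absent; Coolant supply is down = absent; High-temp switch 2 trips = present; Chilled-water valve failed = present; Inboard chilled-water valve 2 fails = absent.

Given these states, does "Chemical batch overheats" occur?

Yes

Vent system fails [AND]: #2 agitator malfunctions=occurs, Chilled-water valve failed=occurs → all inputs occur → occurs.
Agitation branch unavailable [OR]: Vent system fails=occurs, Standby temperature probe malfunctions=not → at least one input occurs → occurs.
Cooling jacket fails [OR]: Coolant supply is down=not, Quench valve trips=not → no input occurs → does not occur.
Temperature loop unavailable [OR]: High-temp switch stuck=not, Reserve trip relay failed=occurs, Secondary rupture disc stuck=not → at least one input occurs → occurs.
Quench path inoperative [AND]: South controller malfunctions=not, Cooling jacket fails=not, Temperature loop unavailable=occurs → not all inputs occur → does not occur.
Interlock chain down [AND]: Outboard jacket pump 2 is down=not, Lower controller 2 is inoperative=not, Left coolant supply 2 malfunctions=not, #2 quench valve 2 stuck=not → not all inputs occur → does not occur.
Vent system 2 down [OR]: Redundant agitator 2 is inoperative=not, Inboard chilled-water valve 2 fails=not, Emergency temperature probe 2 faulted=not, Interlock chain down=not → no input occurs → does not occur.
Agitation branch 2 down [AND]: Vent system 2 down=not, High-temp switch 2 trips=occurs → not all inputs occur → does not occur.
Cooling jacket 2 lost [AND]: Lower jacket pump trips=occurs, Quench path inoperative=not, Agitation branch 2 down=not, Right trip relay 2 failed=not → not all inputs occur → does not occur.
Chemical batch overheats [OR]: Agitation branch unavailable=occurs, Cooling jacket 2 lost=not → at least one input occurs → occurs.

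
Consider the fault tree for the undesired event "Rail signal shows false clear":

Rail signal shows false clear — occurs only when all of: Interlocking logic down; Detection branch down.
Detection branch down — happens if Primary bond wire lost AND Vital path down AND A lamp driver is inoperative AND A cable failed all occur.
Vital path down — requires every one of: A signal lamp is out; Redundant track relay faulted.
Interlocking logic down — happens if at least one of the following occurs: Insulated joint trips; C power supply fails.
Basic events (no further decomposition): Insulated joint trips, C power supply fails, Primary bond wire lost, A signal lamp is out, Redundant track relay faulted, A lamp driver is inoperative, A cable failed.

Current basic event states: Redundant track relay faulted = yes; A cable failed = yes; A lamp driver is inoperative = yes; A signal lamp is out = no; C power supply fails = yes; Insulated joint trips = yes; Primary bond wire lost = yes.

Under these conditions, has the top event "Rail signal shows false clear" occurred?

Interlocking logic down [OR]: Insulated joint trips=occurs, C power supply fails=occurs → at least one input occurs → occurs.
Vital path down [AND]: A signal lamp is out=not, Redundant track relay faulted=occurs → not all inputs occur → does not occur.
Detection branch down [AND]: Primary bond wire lost=occurs, Vital path down=not, A lamp driver is inoperative=occurs, A cable failed=occurs → not all inputs occur → does not occur.
Rail signal shows false clear [AND]: Interlocking logic down=occurs, Detection branch down=not → not all inputs occur → does not occur.

No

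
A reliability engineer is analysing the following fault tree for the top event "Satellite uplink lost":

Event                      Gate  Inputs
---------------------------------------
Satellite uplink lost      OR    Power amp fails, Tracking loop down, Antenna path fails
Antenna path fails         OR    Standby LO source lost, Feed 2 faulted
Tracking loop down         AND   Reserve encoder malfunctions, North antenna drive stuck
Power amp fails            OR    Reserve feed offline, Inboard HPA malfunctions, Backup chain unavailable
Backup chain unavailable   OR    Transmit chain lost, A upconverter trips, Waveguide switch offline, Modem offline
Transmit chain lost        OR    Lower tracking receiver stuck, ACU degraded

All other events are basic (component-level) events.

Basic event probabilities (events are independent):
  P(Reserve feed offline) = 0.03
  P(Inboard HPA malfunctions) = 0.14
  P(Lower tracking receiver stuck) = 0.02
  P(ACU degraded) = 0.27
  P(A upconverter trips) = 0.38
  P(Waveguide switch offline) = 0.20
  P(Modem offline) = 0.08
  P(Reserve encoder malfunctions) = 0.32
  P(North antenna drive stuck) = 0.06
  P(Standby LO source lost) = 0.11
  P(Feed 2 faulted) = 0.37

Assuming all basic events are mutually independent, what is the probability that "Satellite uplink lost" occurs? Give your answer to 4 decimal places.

P(Transmit chain lost) [OR] = 1 − (1−0.02) × (1−0.27) = 0.284600
P(Backup chain unavailable) [OR] = 1 − (1−0.284600) × (1−0.38) × (1−0.20) × (1−0.08) = 0.673549
P(Power amp fails) [OR] = 1 − (1−0.03) × (1−0.14) × (1−0.673549) = 0.727675
P(Tracking loop down) [AND] = 0.32 × 0.06 = 0.019200
P(Antenna path fails) [OR] = 1 − (1−0.11) × (1−0.37) = 0.439300
P(Satellite uplink lost) [OR] = 1 − (1−0.727675) × (1−0.019200) × (1−0.439300) = 0.850239
Rounded to 4 decimal places: P(Satellite uplink lost) ≈ 0.8502.

0.8502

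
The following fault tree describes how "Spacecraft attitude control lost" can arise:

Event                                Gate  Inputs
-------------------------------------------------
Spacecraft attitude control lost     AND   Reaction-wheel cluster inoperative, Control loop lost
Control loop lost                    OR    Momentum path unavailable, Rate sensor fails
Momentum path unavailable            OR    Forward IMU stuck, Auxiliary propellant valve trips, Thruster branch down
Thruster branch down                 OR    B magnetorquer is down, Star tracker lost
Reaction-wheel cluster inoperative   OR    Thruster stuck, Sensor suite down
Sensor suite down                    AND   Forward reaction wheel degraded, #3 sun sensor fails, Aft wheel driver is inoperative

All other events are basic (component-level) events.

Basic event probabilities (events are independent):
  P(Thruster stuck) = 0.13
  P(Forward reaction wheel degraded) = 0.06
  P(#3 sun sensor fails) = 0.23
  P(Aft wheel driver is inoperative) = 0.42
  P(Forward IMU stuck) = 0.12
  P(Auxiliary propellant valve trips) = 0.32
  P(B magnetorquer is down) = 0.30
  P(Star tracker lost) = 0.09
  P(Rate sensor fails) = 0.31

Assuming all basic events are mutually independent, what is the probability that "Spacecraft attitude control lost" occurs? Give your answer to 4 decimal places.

P(Sensor suite down) [AND] = 0.06 × 0.23 × 0.42 = 0.005796
P(Reaction-wheel cluster inoperative) [OR] = 1 − (1−0.13) × (1−0.005796) = 0.135043
P(Thruster branch down) [OR] = 1 − (1−0.30) × (1−0.09) = 0.363000
P(Momentum path unavailable) [OR] = 1 − (1−0.12) × (1−0.32) × (1−0.363000) = 0.618819
P(Control loop lost) [OR] = 1 − (1−0.618819) × (1−0.31) = 0.736985
P(Spacecraft attitude control lost) [AND] = 0.135043 × 0.736985 = 0.099525
Rounded to 4 decimal places: P(Spacecraft attitude control lost) ≈ 0.0995.

0.0995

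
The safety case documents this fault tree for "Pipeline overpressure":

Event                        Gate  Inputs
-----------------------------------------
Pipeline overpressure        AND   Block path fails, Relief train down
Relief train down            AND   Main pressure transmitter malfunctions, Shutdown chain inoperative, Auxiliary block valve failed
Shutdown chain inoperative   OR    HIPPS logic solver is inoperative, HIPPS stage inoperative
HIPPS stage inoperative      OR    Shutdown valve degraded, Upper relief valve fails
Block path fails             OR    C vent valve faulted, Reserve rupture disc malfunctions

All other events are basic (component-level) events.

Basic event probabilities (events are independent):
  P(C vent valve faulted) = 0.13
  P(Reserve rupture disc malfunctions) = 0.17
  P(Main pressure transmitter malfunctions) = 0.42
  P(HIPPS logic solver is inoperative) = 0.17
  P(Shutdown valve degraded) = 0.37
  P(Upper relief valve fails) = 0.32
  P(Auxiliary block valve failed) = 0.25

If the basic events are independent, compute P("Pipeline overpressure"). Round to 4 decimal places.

0.0188

P(Block path fails) [OR] = 1 − (1−0.13) × (1−0.17) = 0.277900
P(HIPPS stage inoperative) [OR] = 1 − (1−0.37) × (1−0.32) = 0.571600
P(Shutdown chain inoperative) [OR] = 1 − (1−0.17) × (1−0.571600) = 0.644428
P(Relief train down) [AND] = 0.42 × 0.644428 × 0.25 = 0.067665
P(Pipeline overpressure) [AND] = 0.277900 × 0.067665 = 0.018804
Rounded to 4 decimal places: P(Pipeline overpressure) ≈ 0.0188.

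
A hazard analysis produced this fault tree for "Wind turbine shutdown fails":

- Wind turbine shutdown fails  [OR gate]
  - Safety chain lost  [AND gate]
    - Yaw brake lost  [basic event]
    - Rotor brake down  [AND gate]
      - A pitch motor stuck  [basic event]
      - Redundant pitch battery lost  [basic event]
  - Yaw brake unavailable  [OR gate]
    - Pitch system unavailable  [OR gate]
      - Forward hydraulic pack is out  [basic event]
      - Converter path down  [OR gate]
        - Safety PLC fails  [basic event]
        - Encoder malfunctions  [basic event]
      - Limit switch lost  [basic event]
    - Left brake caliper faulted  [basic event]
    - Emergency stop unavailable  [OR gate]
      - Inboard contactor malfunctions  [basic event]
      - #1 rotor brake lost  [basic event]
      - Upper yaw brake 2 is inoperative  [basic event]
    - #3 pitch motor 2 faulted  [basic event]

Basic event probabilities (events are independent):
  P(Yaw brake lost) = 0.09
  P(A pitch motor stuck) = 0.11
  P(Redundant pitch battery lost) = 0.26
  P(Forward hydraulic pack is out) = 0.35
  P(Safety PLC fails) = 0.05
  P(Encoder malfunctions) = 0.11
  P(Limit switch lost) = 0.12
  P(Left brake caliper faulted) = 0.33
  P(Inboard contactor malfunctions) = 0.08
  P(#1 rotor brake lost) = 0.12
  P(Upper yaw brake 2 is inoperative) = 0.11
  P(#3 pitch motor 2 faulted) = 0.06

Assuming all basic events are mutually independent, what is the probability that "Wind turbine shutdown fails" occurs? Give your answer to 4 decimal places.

P(Rotor brake down) [AND] = 0.11 × 0.26 = 0.028600
P(Safety chain lost) [AND] = 0.09 × 0.028600 = 0.002574
P(Converter path down) [OR] = 1 − (1−0.05) × (1−0.11) = 0.154500
P(Pitch system unavailable) [OR] = 1 − (1−0.35) × (1−0.154500) × (1−0.12) = 0.516374
P(Emergency stop unavailable) [OR] = 1 − (1−0.08) × (1−0.12) × (1−0.11) = 0.279456
P(Yaw brake unavailable) [OR] = 1 − (1−0.516374) × (1−0.33) × (1−0.279456) × (1−0.06) = 0.780531
P(Wind turbine shutdown fails) [OR] = 1 − (1−0.002574) × (1−0.780531) = 0.781096
Rounded to 4 decimal places: P(Wind turbine shutdown fails) ≈ 0.7811.

0.7811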